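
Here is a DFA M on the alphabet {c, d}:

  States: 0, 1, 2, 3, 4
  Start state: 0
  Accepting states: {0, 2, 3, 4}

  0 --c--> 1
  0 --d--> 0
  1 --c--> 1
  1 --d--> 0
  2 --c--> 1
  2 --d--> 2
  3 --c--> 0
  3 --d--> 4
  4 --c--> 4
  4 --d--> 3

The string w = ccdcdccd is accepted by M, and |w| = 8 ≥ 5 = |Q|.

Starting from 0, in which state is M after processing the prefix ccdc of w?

1

State sequence: 0 -c-> 1 -c-> 1 -d-> 0 -c-> 1

After reading 4 characters, M is in state 1.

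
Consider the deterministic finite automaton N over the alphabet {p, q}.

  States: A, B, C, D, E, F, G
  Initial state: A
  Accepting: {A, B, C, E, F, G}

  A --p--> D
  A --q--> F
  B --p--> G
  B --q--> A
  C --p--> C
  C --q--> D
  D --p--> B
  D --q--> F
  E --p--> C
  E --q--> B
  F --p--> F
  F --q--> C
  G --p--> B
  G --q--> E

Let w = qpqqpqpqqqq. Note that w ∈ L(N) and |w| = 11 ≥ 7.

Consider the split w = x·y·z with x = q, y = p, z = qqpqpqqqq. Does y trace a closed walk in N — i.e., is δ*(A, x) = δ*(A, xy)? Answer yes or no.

Run of N on the first 2 characters of w = q p:
  step 0: A  (start)
  step 1: F  (read q: A→F)
  step 2: F  (read p: F→F)

After x (step 1): F. After xy (step 2): F.
They match, so y = p drives N around a cycle from F back to itself; pumping y any number of times keeps N in F before reading z, and xyⁱz ∈ L(N) for every i ≥ 0.

yes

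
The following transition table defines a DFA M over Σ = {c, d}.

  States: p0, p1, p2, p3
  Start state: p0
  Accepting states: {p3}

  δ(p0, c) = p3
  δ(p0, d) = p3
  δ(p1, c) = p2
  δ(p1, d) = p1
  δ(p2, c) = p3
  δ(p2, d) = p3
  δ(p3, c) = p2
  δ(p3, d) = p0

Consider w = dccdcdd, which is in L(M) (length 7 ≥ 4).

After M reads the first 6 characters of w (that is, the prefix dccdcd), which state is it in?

Run of M on the first 6 characters of w = d c c d c d:
  step 0: p0  (start)
  step 1: p3  (read d: p0→p3)
  step 2: p2  (read c: p3→p2)
  step 3: p3  (read c: p2→p3)
  step 4: p0  (read d: p3→p0)
  step 5: p3  (read c: p0→p3)
  step 6: p0  (read d: p3→p0)

After reading 6 characters, M is in state p0.
(This kind of state-tracing is the core of the pumping-lemma construction: with 4 states, pigeonhole forces a repeat within the first 4 steps.)

p0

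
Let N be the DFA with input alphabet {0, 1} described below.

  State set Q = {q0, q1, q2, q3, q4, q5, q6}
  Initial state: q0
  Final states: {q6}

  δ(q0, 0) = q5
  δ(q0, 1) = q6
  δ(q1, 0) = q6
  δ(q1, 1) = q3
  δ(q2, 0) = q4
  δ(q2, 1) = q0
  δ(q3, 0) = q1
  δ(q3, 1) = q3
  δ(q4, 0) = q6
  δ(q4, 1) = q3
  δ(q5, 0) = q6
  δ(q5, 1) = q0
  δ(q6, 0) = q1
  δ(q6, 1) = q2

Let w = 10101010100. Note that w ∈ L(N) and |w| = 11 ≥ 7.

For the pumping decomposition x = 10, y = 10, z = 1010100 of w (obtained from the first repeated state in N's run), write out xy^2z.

xy^2z = 10·10·10·1010100 = 1010101010100.
Reading y = 10 takes N from q1 back to q1, so after x·y·y the machine is still in q1, and z then leads to the accepting state q6. Hence 1010101010100 ∈ L(N).

1010101010100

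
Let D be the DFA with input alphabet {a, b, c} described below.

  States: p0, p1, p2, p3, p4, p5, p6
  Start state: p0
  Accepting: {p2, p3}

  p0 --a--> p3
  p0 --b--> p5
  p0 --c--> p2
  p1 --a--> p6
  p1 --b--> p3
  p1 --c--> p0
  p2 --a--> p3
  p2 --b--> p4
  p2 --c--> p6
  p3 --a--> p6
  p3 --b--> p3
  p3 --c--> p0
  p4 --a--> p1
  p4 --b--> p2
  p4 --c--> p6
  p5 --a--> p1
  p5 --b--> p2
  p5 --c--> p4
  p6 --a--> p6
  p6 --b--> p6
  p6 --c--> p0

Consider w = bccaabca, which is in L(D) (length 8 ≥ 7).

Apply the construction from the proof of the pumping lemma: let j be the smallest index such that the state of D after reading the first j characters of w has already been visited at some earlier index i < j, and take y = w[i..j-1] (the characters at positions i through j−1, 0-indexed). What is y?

a

State sequence: p0 -b-> p5 -c-> p4 -c-> p6 -a-> p6 -a-> p6 -b-> p6 -c-> p0 -a-> p3
First repeat at step 4: p6 was already visited.

So i = 3, j = 4, giving x = w[0:3] = bcc, y = w[3:4] = a, z = w[4:8] = abca.
Check: |xy| = 4 ≤ 7 and |y| = 1 ≥ 1. Reading y takes D from p6 back to p6, so every xyⁱz is accepted.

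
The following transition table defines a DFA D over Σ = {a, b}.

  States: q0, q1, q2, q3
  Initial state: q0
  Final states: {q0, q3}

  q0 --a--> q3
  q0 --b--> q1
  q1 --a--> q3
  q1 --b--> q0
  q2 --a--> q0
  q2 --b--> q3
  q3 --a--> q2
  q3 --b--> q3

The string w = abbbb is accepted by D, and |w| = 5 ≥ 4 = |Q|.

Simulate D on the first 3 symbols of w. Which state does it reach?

q3

State sequence: q0 -a-> q3 -b-> q3 -b-> q3

After reading 3 characters, D is in state q3.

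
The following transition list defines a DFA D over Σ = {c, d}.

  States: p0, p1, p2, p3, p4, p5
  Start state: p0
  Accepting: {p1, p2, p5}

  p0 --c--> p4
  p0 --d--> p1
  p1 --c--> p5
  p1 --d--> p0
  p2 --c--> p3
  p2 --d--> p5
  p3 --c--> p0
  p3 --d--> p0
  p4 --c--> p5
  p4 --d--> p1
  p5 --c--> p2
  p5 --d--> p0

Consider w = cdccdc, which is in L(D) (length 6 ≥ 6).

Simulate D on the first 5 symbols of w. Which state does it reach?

Run of D on the first 5 characters of w = c d c c d:
  step 0: p0  (start)
  step 1: p4  (read c: p0→p4)
  step 2: p1  (read d: p4→p1)
  step 3: p5  (read c: p1→p5)
  step 4: p2  (read c: p5→p2)
  step 5: p5  (read d: p2→p5)

After reading 5 characters, D is in state p5.

p5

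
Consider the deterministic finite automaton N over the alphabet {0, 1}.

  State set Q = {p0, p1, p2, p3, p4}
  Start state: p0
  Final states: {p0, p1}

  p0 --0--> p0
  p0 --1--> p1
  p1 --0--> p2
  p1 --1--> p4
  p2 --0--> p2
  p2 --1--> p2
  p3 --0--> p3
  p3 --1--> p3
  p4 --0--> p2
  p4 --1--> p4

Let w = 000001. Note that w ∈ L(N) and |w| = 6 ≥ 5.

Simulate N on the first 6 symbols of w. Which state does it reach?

p1

State sequence: p0 -0-> p0 -0-> p0 -0-> p0 -0-> p0 -0-> p0 -1-> p1

After reading 6 characters, N is in state p1.
(This kind of state-tracing is the core of the pumping-lemma construction: with 5 states, pigeonhole forces a repeat within the first 5 steps.)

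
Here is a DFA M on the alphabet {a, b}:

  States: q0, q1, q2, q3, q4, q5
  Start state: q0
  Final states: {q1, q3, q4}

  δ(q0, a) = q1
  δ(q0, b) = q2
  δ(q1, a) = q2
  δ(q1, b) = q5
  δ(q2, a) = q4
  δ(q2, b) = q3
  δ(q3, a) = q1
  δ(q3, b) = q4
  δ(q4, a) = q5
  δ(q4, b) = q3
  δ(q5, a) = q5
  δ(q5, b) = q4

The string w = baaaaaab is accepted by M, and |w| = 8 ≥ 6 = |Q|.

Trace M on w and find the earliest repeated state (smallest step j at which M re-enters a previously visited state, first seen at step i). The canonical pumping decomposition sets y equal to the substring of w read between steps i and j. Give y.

a

Run of M on w = b a a a a a a b:
  step 0: q0  (start)
  step 1: q2  (read b: q0→q2)
  step 2: q4  (read a: q2→q4)
  step 3: q5  (read a: q4→q5)
  step 4: q5  (read a: q5→q5)   ← first repeat (q5 seen earlier)
  step 5: q5  (read a: q5→q5)
  step 6: q5  (read a: q5→q5)
  step 7: q5  (read a: q5→q5)
  step 8: q4  (read b: q5→q4)

So i = 3, j = 4, giving x = w[0:3] = baa, y = w[3:4] = a, z = w[4:8] = aaab.
Check: |xy| = 4 ≤ 6 and |y| = 1 ≥ 1. Reading y takes M from q5 back to q5, so every xyⁱz is accepted.
With |Q| = 6, pigeonhole forces a state repeat no later than step 6; the substring read between the first and second visits to that state can be pumped.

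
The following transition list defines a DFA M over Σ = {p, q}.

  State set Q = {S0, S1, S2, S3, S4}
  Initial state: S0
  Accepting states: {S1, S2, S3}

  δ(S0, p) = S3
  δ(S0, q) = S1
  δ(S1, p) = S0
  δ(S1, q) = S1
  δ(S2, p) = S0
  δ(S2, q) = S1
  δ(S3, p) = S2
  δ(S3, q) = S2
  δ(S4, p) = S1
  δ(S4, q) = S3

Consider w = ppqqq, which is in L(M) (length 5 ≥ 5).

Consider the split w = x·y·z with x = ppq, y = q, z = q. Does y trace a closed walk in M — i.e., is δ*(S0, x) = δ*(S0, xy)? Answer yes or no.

Run of M on the first 4 characters of w = p p q q:
  step 0: S0  (start)
  step 1: S3  (read p: S0→S3)
  step 2: S2  (read p: S3→S2)
  step 3: S1  (read q: S2→S1)
  step 4: S1  (read q: S1→S1)

After x (step 3): S1. After xy (step 4): S1.
They match, so y = q drives M around a cycle from S1 back to itself; pumping y any number of times keeps M in S1 before reading z, and xyⁱz ∈ L(M) for every i ≥ 0.

yes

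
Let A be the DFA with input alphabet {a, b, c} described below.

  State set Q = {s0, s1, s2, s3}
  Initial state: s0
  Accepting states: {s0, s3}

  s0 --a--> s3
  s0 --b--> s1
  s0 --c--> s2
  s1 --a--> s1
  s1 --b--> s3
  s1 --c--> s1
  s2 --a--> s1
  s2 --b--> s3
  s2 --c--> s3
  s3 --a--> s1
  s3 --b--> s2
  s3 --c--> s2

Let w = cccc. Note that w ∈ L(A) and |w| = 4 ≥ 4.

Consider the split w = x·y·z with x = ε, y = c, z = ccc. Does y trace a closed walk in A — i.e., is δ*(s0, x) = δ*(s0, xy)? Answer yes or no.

State sequence: s0 -c-> s2

After x (step 0): s0. After xy (step 1): s2.
They differ (s0 ≠ s2), so y is not a cycle from the state after x; this split is not the one the pumping-lemma construction produces, and pumping y need not keep the string in L(A).

no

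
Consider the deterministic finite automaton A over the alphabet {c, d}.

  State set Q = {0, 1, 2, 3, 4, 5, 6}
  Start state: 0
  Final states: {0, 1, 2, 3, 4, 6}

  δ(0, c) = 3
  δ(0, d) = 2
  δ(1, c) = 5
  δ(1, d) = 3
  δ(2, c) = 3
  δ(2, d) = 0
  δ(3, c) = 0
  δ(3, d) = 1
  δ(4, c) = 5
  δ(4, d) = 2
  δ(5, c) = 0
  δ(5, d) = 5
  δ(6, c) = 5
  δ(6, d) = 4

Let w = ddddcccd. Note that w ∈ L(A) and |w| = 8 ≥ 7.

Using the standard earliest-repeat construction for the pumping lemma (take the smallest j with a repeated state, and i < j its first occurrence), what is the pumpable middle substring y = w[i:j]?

State sequence: 0 -d-> 2 -d-> 0 -d-> 2 -d-> 0 -c-> 3 -c-> 0 -c-> 3 -d-> 1
First repeat at step 2: 0 was already visited.

So i = 0, j = 2, giving x = w[0:0] = ε, y = w[0:2] = dd, z = w[2:8] = ddcccd.
Check: |xy| = 2 ≤ 7 and |y| = 2 ≥ 1. Reading y takes A from 0 back to 0, so every xyⁱz is accepted.

dd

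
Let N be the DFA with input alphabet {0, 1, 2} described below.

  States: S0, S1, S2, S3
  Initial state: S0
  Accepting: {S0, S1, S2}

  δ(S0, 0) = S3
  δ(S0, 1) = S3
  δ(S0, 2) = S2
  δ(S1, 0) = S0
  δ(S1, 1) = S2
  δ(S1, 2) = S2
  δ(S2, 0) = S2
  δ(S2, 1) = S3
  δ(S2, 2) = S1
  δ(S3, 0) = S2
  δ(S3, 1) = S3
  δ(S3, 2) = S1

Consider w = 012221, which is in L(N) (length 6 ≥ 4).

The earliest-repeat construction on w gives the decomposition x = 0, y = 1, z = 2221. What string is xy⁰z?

02221

xy⁰z = xz = 0·2221 = 02221.
Reading y = 1 takes N from S3 back to S3, so after x the machine is still in S3, and z then leads to the accepting state S2. Hence 02221 ∈ L(N).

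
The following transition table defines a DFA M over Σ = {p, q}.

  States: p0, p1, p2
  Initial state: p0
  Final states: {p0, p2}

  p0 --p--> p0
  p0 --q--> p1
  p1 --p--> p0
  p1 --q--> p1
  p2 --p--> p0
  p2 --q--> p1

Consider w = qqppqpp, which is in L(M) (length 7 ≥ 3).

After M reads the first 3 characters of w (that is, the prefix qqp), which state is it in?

State sequence: p0 -q-> p1 -q-> p1 -p-> p0

After reading 3 characters, M is in state p0.

p0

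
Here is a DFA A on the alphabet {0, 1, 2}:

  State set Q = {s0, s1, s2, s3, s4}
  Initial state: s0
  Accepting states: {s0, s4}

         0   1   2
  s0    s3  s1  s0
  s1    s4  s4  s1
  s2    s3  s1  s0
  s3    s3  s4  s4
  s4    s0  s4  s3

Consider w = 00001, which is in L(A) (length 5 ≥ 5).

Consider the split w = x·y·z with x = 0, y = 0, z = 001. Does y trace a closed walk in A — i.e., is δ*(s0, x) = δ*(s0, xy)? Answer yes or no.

yes

Run of A on the first 2 characters of w = 0 0:
  step 0: s0  (start)
  step 1: s3  (read 0: s0→s3)
  step 2: s3  (read 0: s3→s3)

After x (step 1): s3. After xy (step 2): s3.
They match, so y = 0 drives A around a cycle from s3 back to itself; pumping y any number of times keeps A in s3 before reading z, and xyⁱz ∈ L(A) for every i ≥ 0.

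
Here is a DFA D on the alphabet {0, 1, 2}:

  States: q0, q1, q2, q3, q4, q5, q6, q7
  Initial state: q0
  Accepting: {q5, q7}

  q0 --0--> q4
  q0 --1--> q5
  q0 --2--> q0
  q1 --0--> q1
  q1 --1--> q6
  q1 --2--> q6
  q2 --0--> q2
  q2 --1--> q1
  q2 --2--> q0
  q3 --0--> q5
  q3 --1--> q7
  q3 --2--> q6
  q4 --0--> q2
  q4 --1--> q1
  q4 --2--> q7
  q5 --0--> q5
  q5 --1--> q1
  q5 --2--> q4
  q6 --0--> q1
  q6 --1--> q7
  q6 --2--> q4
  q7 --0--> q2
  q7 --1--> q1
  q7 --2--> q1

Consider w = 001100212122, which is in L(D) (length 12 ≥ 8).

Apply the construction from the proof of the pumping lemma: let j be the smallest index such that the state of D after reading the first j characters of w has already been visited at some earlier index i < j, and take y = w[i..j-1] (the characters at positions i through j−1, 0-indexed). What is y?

10

Run of D on w = 0 0 1 1 0 0 2 1 2 1 2 2:
  step 0: q0  (start)
  step 1: q4  (read 0: q0→q4)
  step 2: q2  (read 0: q4→q2)
  step 3: q1  (read 1: q2→q1)
  step 4: q6  (read 1: q1→q6)
  step 5: q1  (read 0: q6→q1)   ← first repeat (q1 seen earlier)
  step 6: q1  (read 0: q1→q1)
  step 7: q6  (read 2: q1→q6)
  step 8: q7  (read 1: q6→q7)
  step 9: q1  (read 2: q7→q1)
  step 10: q6  (read 1: q1→q6)
  step 11: q4  (read 2: q6→q4)
  step 12: q7  (read 2: q4→q7)

So i = 3, j = 5, giving x = w[0:3] = 001, y = w[3:5] = 10, z = w[5:12] = 0212122.
Check: |xy| = 5 ≤ 8 and |y| = 2 ≥ 1. Reading y takes D from q1 back to q1, so every xyⁱz is accepted.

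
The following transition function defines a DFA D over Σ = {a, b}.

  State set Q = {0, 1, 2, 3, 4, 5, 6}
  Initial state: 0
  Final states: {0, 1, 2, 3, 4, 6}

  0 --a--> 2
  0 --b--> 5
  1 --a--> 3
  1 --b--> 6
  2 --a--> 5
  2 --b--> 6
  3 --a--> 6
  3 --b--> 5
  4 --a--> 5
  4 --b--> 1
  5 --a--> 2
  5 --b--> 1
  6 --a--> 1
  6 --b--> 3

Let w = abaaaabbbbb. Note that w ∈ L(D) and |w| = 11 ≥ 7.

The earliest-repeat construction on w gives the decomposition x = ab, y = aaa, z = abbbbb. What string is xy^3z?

xy^3z = ab·aaa·aaa·aaa·abbbbb = abaaaaaaaaaabbbbb.
Reading y = aaa takes D from 6 back to 6, so after x·y·y·y the machine is still in 6, and z then leads to the accepting state 6. Hence abaaaaaaaaaabbbbb ∈ L(D).

abaaaaaaaaaabbbbb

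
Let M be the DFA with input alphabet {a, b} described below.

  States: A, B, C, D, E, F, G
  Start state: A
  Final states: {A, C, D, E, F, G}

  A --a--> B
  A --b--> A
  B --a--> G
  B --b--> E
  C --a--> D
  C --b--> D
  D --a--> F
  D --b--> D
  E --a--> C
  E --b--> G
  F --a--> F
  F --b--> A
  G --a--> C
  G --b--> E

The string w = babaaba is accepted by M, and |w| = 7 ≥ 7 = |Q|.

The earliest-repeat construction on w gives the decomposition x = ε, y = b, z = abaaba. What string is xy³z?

bbbabaaba

xy^3z = ε·b·b·b·abaaba = bbbabaaba.
Reading y = b takes M from A back to A, so after x·y·y·y the machine is still in A, and z then leads to the accepting state F. Hence bbbabaaba ∈ L(M).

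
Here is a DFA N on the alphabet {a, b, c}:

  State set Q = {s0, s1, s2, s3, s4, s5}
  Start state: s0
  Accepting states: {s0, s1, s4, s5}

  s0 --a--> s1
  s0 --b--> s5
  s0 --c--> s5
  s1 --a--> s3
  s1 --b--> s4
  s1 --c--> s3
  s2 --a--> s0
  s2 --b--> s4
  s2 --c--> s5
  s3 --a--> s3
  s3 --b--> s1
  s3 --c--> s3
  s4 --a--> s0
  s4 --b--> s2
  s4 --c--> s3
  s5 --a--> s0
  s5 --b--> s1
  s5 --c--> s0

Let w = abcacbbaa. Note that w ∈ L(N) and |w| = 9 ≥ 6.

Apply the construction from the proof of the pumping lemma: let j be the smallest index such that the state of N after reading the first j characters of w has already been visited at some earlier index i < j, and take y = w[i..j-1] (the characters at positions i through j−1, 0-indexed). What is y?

Run of N on w = a b c a c b b a a:
  step 0: s0  (start)
  step 1: s1  (read a: s0→s1)
  step 2: s4  (read b: s1→s4)
  step 3: s3  (read c: s4→s3)
  step 4: s3  (read a: s3→s3)   ← first repeat (s3 seen earlier)
  step 5: s3  (read c: s3→s3)
  step 6: s1  (read b: s3→s1)
  step 7: s4  (read b: s1→s4)
  step 8: s0  (read a: s4→s0)
  step 9: s1  (read a: s0→s1)

So i = 3, j = 4, giving x = w[0:3] = abc, y = w[3:4] = a, z = w[4:9] = cbbaa.
Check: |xy| = 4 ≤ 6 and |y| = 1 ≥ 1. Reading y takes N from s3 back to s3, so every xyⁱz is accepted.
With |Q| = 6, pigeonhole forces a state repeat no later than step 6; the substring read between the first and second visits to that state can be pumped.

a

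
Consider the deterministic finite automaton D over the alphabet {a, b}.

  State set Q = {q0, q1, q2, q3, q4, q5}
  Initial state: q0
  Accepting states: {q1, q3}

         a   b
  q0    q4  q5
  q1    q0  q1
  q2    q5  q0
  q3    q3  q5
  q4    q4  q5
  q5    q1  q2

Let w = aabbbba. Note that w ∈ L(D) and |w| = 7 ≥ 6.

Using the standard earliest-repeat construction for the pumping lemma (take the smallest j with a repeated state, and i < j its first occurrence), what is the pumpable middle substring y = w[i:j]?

State sequence: q0 -a-> q4 -a-> q4 -b-> q5 -b-> q2 -b-> q0 -b-> q5 -a-> q1
First repeat at step 2: q4 was already visited.

So i = 1, j = 2, giving x = w[0:1] = a, y = w[1:2] = a, z = w[2:7] = bbbba.
Check: |xy| = 2 ≤ 6 and |y| = 1 ≥ 1. Reading y takes D from q4 back to q4, so every xyⁱz is accepted.

a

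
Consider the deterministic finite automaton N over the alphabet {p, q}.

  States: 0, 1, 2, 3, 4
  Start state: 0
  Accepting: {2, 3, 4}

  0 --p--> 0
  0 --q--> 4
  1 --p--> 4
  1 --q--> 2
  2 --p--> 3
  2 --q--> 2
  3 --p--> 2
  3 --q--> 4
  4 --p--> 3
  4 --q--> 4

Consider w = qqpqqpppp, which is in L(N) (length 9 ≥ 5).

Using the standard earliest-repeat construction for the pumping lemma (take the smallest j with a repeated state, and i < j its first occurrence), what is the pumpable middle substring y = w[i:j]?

q

State sequence: 0 -q-> 4 -q-> 4 -p-> 3 -q-> 4 -q-> 4 -p-> 3 -p-> 2 -p-> 3 -p-> 2
First repeat at step 2: 4 was already visited.

So i = 1, j = 2, giving x = w[0:1] = q, y = w[1:2] = q, z = w[2:9] = pqqpppp.
Check: |xy| = 2 ≤ 5 and |y| = 1 ≥ 1. Reading y takes N from 4 back to 4, so every xyⁱz is accepted.
With |Q| = 5, pigeonhole forces a state repeat no later than step 5; the substring read between the first and second visits to that state can be pumped.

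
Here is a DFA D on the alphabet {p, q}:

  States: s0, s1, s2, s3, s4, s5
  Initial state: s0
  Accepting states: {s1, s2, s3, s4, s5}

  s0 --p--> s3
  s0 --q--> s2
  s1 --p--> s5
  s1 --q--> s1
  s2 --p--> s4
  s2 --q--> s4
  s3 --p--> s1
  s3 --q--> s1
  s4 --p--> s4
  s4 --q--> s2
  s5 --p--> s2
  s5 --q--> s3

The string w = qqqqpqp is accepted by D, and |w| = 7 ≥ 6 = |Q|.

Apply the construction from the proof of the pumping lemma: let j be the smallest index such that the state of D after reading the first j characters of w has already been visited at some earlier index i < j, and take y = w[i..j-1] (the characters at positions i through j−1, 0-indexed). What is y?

State sequence: s0 -q-> s2 -q-> s4 -q-> s2 -q-> s4 -p-> s4 -q-> s2 -p-> s4
First repeat at step 3: s2 was already visited.

So i = 1, j = 3, giving x = w[0:1] = q, y = w[1:3] = qq, z = w[3:7] = qpqp.
Check: |xy| = 3 ≤ 6 and |y| = 2 ≥ 1. Reading y takes D from s2 back to s2, so every xyⁱz is accepted.
The DFA has 6 states, so the proof of the pumping lemma guarantees a repeated state among the first 6+1 visited; the segment between the two visits is the pumpable y.

qq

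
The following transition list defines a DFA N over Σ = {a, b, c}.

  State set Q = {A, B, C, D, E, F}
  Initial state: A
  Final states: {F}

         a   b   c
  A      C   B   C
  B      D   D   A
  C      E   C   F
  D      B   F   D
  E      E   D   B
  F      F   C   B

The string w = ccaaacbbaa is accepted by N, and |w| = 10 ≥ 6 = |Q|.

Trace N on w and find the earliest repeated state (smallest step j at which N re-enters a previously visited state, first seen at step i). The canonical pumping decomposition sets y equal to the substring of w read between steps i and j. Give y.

Run of N on w = c c a a a c b b a a:
  step 0: A  (start)
  step 1: C  (read c: A→C)
  step 2: F  (read c: C→F)
  step 3: F  (read a: F→F)   ← first repeat (F seen earlier)
  step 4: F  (read a: F→F)
  step 5: F  (read a: F→F)
  step 6: B  (read c: F→B)
  step 7: D  (read b: B→D)
  step 8: F  (read b: D→F)
  step 9: F  (read a: F→F)
  step 10: F  (read a: F→F)

So i = 2, j = 3, giving x = w[0:2] = cc, y = w[2:3] = a, z = w[3:10] = aacbbaa.
Check: |xy| = 3 ≤ 6 and |y| = 1 ≥ 1. Reading y takes N from F back to F, so every xyⁱz is accepted.

a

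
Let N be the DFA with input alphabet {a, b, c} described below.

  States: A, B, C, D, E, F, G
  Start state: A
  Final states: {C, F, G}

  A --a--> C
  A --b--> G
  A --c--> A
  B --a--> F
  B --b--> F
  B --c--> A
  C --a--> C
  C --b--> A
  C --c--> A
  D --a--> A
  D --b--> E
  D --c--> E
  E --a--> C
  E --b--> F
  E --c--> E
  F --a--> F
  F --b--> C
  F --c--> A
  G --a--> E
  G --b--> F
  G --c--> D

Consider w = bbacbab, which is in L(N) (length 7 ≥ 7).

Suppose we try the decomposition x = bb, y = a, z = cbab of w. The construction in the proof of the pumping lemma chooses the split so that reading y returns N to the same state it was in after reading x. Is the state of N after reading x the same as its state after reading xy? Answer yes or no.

State sequence: A -b-> G -b-> F -a-> F

After x (step 2): F. After xy (step 3): F.
They match, so y = a drives N around a cycle from F back to itself; pumping y any number of times keeps N in F before reading z, and xyⁱz ∈ L(N) for every i ≥ 0.

yes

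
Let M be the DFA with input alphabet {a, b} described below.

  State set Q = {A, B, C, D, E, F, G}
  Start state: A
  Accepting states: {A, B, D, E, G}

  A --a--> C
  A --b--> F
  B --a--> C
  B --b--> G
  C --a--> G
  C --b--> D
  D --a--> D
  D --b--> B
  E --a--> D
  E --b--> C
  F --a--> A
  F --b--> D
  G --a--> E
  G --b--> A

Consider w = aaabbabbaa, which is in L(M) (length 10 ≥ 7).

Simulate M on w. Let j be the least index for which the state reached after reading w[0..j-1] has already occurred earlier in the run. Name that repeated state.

Run of M on w = a a a b b a b b a a:
  step 0: A  (start)
  step 1: C  (read a: A→C)
  step 2: G  (read a: C→G)
  step 3: E  (read a: G→E)
  step 4: C  (read b: E→C)   ← first repeat (C seen earlier)
  step 5: D  (read b: C→D)
  step 6: D  (read a: D→D)
  step 7: B  (read b: D→B)
  step 8: G  (read b: B→G)
  step 9: E  (read a: G→E)
  step 10: D  (read a: E→D)

The earliest repeat is at step j = 4: M is in C, which it already visited at step i = 1.

C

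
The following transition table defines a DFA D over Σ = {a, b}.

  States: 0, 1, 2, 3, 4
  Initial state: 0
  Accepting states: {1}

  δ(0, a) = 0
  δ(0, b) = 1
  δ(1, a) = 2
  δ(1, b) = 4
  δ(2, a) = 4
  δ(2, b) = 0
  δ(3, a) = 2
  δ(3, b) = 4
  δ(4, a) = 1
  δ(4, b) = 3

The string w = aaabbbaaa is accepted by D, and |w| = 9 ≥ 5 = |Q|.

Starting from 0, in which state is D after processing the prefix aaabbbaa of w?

State sequence: 0 -a-> 0 -a-> 0 -a-> 0 -b-> 1 -b-> 4 -b-> 3 -a-> 2 -a-> 4

After reading 8 characters, D is in state 4.

4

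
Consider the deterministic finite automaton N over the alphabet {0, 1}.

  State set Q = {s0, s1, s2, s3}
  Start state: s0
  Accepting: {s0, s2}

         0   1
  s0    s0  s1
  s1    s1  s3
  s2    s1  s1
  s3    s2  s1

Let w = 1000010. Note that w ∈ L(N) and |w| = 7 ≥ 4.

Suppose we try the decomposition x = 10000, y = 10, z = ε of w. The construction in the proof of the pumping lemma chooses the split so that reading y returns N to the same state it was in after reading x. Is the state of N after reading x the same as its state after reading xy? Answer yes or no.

no

State sequence: s0 -1-> s1 -0-> s1 -0-> s1 -0-> s1 -0-> s1 -1-> s3 -0-> s2

After x (step 5): s1. After xy (step 7): s2.
They differ (s1 ≠ s2), so y is not a cycle from the state after x; this split is not the one the pumping-lemma construction produces, and pumping y need not keep the string in L(N).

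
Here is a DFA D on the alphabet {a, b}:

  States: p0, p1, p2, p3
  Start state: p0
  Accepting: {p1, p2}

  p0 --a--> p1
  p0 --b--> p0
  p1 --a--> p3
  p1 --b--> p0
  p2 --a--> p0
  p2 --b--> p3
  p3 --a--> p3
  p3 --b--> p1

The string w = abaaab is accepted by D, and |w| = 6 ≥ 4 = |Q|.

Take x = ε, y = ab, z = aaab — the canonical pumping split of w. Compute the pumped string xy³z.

xy^3z = ε·ab·ab·ab·aaab = abababaaab.
Reading y = ab takes D from p0 back to p0, so after x·y·y·y the machine is still in p0, and z then leads to the accepting state p1. Hence abababaaab ∈ L(D).

abababaaab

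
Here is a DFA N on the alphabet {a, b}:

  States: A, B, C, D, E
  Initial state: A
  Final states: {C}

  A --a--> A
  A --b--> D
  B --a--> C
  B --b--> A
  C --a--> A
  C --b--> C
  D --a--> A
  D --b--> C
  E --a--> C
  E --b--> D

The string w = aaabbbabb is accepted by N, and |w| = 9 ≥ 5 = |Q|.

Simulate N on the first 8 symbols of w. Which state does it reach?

D

Run of N on the first 8 characters of w = a a a b b b a b:
  step 0: A  (start)
  step 1: A  (read a: A→A)
  step 2: A  (read a: A→A)
  step 3: A  (read a: A→A)
  step 4: D  (read b: A→D)
  step 5: C  (read b: D→C)
  step 6: C  (read b: C→C)
  step 7: A  (read a: C→A)
  step 8: D  (read b: A→D)

After reading 8 characters, N is in state D.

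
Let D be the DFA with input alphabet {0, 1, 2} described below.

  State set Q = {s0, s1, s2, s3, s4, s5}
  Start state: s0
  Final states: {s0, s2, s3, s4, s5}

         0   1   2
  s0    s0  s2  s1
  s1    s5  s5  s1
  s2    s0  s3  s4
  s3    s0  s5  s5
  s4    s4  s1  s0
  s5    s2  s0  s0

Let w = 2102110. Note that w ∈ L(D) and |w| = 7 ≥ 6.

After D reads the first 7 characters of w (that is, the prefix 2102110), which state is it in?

s2

State sequence: s0 -2-> s1 -1-> s5 -0-> s2 -2-> s4 -1-> s1 -1-> s5 -0-> s2

After reading 7 characters, D is in state s2.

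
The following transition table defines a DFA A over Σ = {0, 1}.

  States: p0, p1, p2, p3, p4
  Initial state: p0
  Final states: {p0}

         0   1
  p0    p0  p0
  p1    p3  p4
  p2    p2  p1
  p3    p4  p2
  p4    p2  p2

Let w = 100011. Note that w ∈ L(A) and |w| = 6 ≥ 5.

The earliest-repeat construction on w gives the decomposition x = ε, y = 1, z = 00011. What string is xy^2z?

xy^2z = ε·1·1·00011 = 1100011.
Reading y = 1 takes A from p0 back to p0, so after x·y·y the machine is still in p0, and z then leads to the accepting state p0. Hence 1100011 ∈ L(A).

1100011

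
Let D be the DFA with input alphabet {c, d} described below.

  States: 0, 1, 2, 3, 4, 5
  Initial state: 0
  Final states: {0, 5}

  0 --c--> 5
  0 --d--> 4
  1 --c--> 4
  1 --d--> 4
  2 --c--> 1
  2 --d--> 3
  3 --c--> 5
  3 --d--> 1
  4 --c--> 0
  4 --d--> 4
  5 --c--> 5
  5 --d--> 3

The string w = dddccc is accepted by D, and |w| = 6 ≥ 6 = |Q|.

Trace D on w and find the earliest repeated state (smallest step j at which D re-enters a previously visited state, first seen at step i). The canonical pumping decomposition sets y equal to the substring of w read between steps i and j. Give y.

d

State sequence: 0 -d-> 4 -d-> 4 -d-> 4 -c-> 0 -c-> 5 -c-> 5
First repeat at step 2: 4 was already visited.

So i = 1, j = 2, giving x = w[0:1] = d, y = w[1:2] = d, z = w[2:6] = dccc.
Check: |xy| = 2 ≤ 6 and |y| = 1 ≥ 1. Reading y takes D from 4 back to 4, so every xyⁱz is accepted.
Since D has 6 states, any run of length ≥ 6 visits 6+1 states, so by pigeonhole some state repeats within the first 6 steps — that repeat gives the pumpable loop.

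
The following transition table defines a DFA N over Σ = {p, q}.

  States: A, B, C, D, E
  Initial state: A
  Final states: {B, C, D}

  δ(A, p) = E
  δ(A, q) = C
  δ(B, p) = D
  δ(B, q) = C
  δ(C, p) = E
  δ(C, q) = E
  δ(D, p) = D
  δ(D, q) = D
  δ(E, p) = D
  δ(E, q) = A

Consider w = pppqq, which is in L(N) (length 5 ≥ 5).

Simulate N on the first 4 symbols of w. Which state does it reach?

Run of N on the first 4 characters of w = p p p q:
  step 0: A  (start)
  step 1: E  (read p: A→E)
  step 2: D  (read p: E→D)
  step 3: D  (read p: D→D)
  step 4: D  (read q: D→D)

After reading 4 characters, N is in state D.

D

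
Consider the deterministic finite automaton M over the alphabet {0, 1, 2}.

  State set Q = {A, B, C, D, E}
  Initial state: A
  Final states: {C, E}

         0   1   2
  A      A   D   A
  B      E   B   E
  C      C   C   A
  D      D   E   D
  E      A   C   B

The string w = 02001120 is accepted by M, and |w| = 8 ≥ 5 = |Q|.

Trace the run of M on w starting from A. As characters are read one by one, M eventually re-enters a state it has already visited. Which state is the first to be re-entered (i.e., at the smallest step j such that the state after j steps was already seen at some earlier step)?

State sequence: A -0-> A -2-> A -0-> A -0-> A -1-> D -1-> E -2-> B -0-> E
First repeat at step 1: A was already visited.

The earliest repeat is at step j = 1: M is in A, which it already visited at step i = 0.
The DFA has 5 states, so the proof of the pumping lemma guarantees a repeated state among the first 5+1 visited; the segment between the two visits is the pumpable y.

A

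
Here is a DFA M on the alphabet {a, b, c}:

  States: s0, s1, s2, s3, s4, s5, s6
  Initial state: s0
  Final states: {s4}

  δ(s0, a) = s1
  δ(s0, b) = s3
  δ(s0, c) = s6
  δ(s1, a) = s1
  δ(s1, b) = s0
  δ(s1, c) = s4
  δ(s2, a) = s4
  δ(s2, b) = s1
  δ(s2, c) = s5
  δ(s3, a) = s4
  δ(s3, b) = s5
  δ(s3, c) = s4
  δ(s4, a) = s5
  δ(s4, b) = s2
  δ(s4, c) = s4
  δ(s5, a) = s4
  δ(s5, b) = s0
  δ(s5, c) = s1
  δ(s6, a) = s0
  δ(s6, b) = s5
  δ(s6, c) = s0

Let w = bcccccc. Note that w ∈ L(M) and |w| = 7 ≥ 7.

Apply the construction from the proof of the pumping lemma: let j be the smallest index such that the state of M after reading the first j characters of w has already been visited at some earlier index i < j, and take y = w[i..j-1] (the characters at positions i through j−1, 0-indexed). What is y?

c

State sequence: s0 -b-> s3 -c-> s4 -c-> s4 -c-> s4 -c-> s4 -c-> s4 -c-> s4
First repeat at step 3: s4 was already visited.

So i = 2, j = 3, giving x = w[0:2] = bc, y = w[2:3] = c, z = w[3:7] = cccc.
Check: |xy| = 3 ≤ 7 and |y| = 1 ≥ 1. Reading y takes M from s4 back to s4, so every xyⁱz is accepted.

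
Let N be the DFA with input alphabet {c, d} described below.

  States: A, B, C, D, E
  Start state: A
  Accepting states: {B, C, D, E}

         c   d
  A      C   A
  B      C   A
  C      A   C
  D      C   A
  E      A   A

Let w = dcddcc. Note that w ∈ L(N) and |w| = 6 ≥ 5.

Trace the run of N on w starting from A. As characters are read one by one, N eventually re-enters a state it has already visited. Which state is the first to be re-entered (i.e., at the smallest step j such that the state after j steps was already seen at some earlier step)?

A

State sequence: A -d-> A -c-> C -d-> C -d-> C -c-> A -c-> C
First repeat at step 1: A was already visited.

The earliest repeat is at step j = 1: N is in A, which it already visited at step i = 0.
Since N has 5 states, any run of length ≥ 5 visits 5+1 states, so by pigeonhole some state repeats within the first 5 steps — that repeat gives the pumpable loop.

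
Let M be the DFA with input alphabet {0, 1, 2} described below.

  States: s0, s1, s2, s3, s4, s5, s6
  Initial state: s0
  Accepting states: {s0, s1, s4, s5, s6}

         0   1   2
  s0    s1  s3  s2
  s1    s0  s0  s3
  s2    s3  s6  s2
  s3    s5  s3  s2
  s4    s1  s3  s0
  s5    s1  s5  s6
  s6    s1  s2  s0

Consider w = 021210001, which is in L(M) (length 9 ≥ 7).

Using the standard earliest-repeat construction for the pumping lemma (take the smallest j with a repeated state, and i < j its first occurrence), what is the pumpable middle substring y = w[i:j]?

1

Run of M on w = 0 2 1 2 1 0 0 0 1:
  step 0: s0  (start)
  step 1: s1  (read 0: s0→s1)
  step 2: s3  (read 2: s1→s3)
  step 3: s3  (read 1: s3→s3)   ← first repeat (s3 seen earlier)
  step 4: s2  (read 2: s3→s2)
  step 5: s6  (read 1: s2→s6)
  step 6: s1  (read 0: s6→s1)
  step 7: s0  (read 0: s1→s0)
  step 8: s1  (read 0: s0→s1)
  step 9: s0  (read 1: s1→s0)

So i = 2, j = 3, giving x = w[0:2] = 02, y = w[2:3] = 1, z = w[3:9] = 210001.
Check: |xy| = 3 ≤ 7 and |y| = 1 ≥ 1. Reading y takes M from s3 back to s3, so every xyⁱz is accepted.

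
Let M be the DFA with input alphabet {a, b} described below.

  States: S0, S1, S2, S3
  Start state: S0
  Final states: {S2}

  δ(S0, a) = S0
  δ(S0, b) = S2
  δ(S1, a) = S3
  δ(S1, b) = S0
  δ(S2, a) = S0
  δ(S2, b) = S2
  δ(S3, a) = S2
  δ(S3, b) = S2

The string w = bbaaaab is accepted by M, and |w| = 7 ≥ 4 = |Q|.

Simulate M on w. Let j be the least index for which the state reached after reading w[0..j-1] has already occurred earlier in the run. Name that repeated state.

Run of M on w = b b a a a a b:
  step 0: S0  (start)
  step 1: S2  (read b: S0→S2)
  step 2: S2  (read b: S2→S2)   ← first repeat (S2 seen earlier)
  step 3: S0  (read a: S2→S0)
  step 4: S0  (read a: S0→S0)
  step 5: S0  (read a: S0→S0)
  step 6: S0  (read a: S0→S0)
  step 7: S2  (read b: S0→S2)

The earliest repeat is at step j = 2: M is in S2, which it already visited at step i = 1.

S2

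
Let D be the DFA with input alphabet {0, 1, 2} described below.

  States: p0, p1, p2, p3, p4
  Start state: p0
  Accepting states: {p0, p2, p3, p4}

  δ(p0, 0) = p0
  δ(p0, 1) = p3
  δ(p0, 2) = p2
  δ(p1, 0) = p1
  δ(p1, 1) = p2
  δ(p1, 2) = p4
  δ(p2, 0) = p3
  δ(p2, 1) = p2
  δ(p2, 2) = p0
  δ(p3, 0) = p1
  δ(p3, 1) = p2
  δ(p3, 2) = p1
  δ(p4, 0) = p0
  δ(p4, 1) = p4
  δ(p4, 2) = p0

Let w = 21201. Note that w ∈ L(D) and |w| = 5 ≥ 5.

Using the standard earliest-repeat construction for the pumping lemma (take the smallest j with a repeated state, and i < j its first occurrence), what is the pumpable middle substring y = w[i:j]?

State sequence: p0 -2-> p2 -1-> p2 -2-> p0 -0-> p0 -1-> p3
First repeat at step 2: p2 was already visited.

So i = 1, j = 2, giving x = w[0:1] = 2, y = w[1:2] = 1, z = w[2:5] = 201.
Check: |xy| = 2 ≤ 5 and |y| = 1 ≥ 1. Reading y takes D from p2 back to p2, so every xyⁱz is accepted.
Pumping length from the standard proof: p = 5 (the number of states). The repeated state found above gives |xy| = j ≤ 5 and |y| = j − i ≥ 1.

1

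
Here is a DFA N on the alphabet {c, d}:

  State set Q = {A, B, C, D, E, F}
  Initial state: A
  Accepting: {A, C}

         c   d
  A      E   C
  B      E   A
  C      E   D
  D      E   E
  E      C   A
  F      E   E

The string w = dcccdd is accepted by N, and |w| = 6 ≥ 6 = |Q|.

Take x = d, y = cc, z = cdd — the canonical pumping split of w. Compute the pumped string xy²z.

dcccccdd

xy^2z = d·cc·cc·cdd = dcccccdd.
Reading y = cc takes N from C back to C, so after x·y·y the machine is still in C, and z then leads to the accepting state C. Hence dcccccdd ∈ L(N).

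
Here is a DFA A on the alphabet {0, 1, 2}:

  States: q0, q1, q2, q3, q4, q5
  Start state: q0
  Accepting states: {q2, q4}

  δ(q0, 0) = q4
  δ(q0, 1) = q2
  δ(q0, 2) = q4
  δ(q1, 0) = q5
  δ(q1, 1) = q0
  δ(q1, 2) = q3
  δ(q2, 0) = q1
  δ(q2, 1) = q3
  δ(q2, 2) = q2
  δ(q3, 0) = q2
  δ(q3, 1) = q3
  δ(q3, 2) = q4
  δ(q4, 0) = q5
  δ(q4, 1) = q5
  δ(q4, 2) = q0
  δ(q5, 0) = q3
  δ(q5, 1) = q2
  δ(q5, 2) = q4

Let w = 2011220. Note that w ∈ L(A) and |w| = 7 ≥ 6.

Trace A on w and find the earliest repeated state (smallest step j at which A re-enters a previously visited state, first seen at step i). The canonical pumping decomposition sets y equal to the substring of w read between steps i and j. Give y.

0112

State sequence: q0 -2-> q4 -0-> q5 -1-> q2 -1-> q3 -2-> q4 -2-> q0 -0-> q4
First repeat at step 5: q4 was already visited.

So i = 1, j = 5, giving x = w[0:1] = 2, y = w[1:5] = 0112, z = w[5:7] = 20.
Check: |xy| = 5 ≤ 6 and |y| = 4 ≥ 1. Reading y takes A from q4 back to q4, so every xyⁱz is accepted.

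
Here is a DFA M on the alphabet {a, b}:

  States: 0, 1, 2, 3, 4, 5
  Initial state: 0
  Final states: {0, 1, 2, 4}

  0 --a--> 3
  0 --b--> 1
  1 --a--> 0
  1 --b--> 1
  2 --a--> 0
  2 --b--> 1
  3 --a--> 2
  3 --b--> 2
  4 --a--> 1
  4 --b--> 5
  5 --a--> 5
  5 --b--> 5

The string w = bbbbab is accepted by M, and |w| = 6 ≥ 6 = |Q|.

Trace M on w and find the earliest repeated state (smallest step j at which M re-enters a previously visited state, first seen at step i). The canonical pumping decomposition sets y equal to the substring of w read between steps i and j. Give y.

State sequence: 0 -b-> 1 -b-> 1 -b-> 1 -b-> 1 -a-> 0 -b-> 1
First repeat at step 2: 1 was already visited.

So i = 1, j = 2, giving x = w[0:1] = b, y = w[1:2] = b, z = w[2:6] = bbab.
Check: |xy| = 2 ≤ 6 and |y| = 1 ≥ 1. Reading y takes M from 1 back to 1, so every xyⁱz is accepted.
Since M has 6 states, any run of length ≥ 6 visits 6+1 states, so by pigeonhole some state repeats within the first 6 steps — that repeat gives the pumpable loop.

b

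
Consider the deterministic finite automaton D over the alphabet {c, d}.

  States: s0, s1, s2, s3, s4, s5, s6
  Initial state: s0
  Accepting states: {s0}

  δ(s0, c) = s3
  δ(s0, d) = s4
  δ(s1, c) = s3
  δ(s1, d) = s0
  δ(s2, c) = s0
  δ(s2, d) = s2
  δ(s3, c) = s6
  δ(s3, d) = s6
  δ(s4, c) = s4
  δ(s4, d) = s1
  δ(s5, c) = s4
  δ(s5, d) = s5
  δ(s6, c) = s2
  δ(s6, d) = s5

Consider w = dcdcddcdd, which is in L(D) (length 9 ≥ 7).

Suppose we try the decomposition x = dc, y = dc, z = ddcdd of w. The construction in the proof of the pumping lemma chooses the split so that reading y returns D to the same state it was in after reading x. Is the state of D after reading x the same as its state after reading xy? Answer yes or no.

Run of D on the first 4 characters of w = d c d c:
  step 0: s0  (start)
  step 1: s4  (read d: s0→s4)
  step 2: s4  (read c: s4→s4)
  step 3: s1  (read d: s4→s1)
  step 4: s3  (read c: s1→s3)

After x (step 2): s4. After xy (step 4): s3.
They differ (s4 ≠ s3), so y is not a cycle from the state after x; this split is not the one the pumping-lemma construction produces, and pumping y need not keep the string in L(D).

no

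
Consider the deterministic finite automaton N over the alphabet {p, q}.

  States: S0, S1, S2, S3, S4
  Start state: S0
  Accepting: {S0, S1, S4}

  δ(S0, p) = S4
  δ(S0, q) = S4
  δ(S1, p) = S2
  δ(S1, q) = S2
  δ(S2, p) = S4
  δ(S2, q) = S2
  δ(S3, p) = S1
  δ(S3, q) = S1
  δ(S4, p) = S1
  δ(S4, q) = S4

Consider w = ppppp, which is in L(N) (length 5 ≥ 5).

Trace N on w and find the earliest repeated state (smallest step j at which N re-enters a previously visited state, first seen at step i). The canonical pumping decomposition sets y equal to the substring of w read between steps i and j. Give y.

State sequence: S0 -p-> S4 -p-> S1 -p-> S2 -p-> S4 -p-> S1
First repeat at step 4: S4 was already visited.

So i = 1, j = 4, giving x = w[0:1] = p, y = w[1:4] = ppp, z = w[4:5] = p.
Check: |xy| = 4 ≤ 5 and |y| = 3 ≥ 1. Reading y takes N from S4 back to S4, so every xyⁱz is accepted.

ppp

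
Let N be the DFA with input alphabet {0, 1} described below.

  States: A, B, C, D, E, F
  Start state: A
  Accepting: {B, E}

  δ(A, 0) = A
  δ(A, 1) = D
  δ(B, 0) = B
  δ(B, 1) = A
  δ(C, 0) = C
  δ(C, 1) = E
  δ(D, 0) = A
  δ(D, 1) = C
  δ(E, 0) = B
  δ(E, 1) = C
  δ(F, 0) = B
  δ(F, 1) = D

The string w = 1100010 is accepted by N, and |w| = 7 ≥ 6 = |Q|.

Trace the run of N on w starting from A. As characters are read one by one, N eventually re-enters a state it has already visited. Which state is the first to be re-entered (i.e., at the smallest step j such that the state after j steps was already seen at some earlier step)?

C

Run of N on w = 1 1 0 0 0 1 0:
  step 0: A  (start)
  step 1: D  (read 1: A→D)
  step 2: C  (read 1: D→C)
  step 3: C  (read 0: C→C)   ← first repeat (C seen earlier)
  step 4: C  (read 0: C→C)
  step 5: C  (read 0: C→C)
  step 6: E  (read 1: C→E)
  step 7: B  (read 0: E→B)

The earliest repeat is at step j = 3: N is in C, which it already visited at step i = 2.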